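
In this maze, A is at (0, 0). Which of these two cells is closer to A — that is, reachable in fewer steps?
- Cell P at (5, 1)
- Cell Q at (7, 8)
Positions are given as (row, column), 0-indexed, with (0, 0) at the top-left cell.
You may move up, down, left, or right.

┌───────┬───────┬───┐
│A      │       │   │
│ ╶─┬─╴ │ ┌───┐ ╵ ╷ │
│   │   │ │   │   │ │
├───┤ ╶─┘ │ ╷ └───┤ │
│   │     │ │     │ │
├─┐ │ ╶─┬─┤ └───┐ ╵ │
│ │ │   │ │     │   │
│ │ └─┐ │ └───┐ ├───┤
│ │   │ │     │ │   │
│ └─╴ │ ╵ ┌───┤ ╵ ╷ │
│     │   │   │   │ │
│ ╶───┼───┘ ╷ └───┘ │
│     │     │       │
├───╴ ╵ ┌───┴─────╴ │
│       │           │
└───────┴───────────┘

Shortest path A → P at (5, 1): 52 steps
Shortest path A → Q at (7, 8): 39 steps

Q is closer (39 steps vs 52 steps).

Path to P:

┌───────┬───────┬───┐
│A → → ↓│↱ → → ↓│↱ ↓│
│ ╶─┬─╴ │ ┌───┐ ╵ ╷ │
│   │↓ ↲│↑│↓ ↰│↳ ↑│↓│
├───┤ ╶─┘ │ ╷ └───┤ │
│   │↳ → ↑│↓│↑ ← ↰│↓│
├─┐ │ ╶─┬─┤ └───┐ ╵ │
│ │ │   │ │↳ → ↓│↑ ↲│
│ │ └─┐ │ └───┐ ├───┤
│ │   │ │     │↓│↱ ↓│
│ └─╴ │ ╵ ┌───┤ ╵ ╷ │
│↱ P  │   │↓ ↰│↳ ↑│↓│
│ ╶───┼───┘ ╷ └───┘ │
│↑ ← ↰│↓ ← ↲│↑ ← ← ↲│
├───╴ ╵ ┌───┴─────╴ │
│    ↑ ↲│           │
└───────┴───────────┘

Path to Q:

┌───────┬───────┬───┐
│A → → ↓│↱ → → ↓│↱ ↓│
│ ╶─┬─╴ │ ┌───┐ ╵ ╷ │
│   │↓ ↲│↑│↓ ↰│↳ ↑│↓│
├───┤ ╶─┘ │ ╷ └───┤ │
│   │↳ → ↑│↓│↑ ← ↰│↓│
├─┐ │ ╶─┬─┤ └───┐ ╵ │
│ │ │   │ │↳ → ↓│↑ ↲│
│ │ └─┐ │ └───┐ ├───┤
│ │   │ │     │↓│↱ ↓│
│ └─╴ │ ╵ ┌───┤ ╵ ╷ │
│     │   │   │↳ ↑│↓│
│ ╶───┼───┘ ╷ └───┘ │
│     │     │      ↓│
├───╴ ╵ ┌───┴─────╴ │
│       │        Q ↲│
└───────┴───────────┘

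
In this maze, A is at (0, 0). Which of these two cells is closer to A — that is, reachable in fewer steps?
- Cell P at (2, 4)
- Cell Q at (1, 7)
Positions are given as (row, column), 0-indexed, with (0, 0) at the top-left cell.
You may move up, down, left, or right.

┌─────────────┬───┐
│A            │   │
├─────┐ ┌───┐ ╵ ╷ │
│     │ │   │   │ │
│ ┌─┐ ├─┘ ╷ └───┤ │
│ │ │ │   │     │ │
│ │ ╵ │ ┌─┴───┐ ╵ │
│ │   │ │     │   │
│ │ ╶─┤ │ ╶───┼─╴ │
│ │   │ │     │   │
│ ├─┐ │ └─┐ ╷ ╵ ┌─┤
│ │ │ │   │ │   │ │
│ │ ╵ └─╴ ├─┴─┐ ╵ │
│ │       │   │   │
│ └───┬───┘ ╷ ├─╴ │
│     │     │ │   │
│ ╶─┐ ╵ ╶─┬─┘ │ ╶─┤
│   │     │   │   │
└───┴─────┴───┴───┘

Shortest path A → P at (2, 4): 20 steps
Shortest path A → Q at (1, 7): 8 steps

Q is closer (8 steps vs 20 steps).

Path to P:

┌─────────────┬───┐
│A → → → → → ↓│↱ ↓│
├─────┐ ┌───┐ ╵ ╷ │
│     │ │↓ ↰│↳ ↑│↓│
│ ┌─┐ ├─┘ ╷ └───┤ │
│ │ │ │  P│↑ ← ↰│↓│
│ │ ╵ │ ┌─┴───┐ ╵ │
│ │   │ │     │↑ ↲│
│ │ ╶─┤ │ ╶───┼─╴ │
│ │   │ │     │   │
│ ├─┐ │ └─┐ ╷ ╵ ┌─┤
│ │ │ │   │ │   │ │
│ │ ╵ └─╴ ├─┴─┐ ╵ │
│ │       │   │   │
│ └───┬───┘ ╷ ├─╴ │
│     │     │ │   │
│ ╶─┐ ╵ ╶─┬─┘ │ ╶─┤
│   │     │   │   │
└───┴─────┴───┴───┘

Path to Q:

┌─────────────┬───┐
│A → → → → → ↓│   │
├─────┐ ┌───┐ ╵ ╷ │
│     │ │   │↳ Q│ │
│ ┌─┐ ├─┘ ╷ └───┤ │
│ │ │ │   │     │ │
│ │ ╵ │ ┌─┴───┐ ╵ │
│ │   │ │     │   │
│ │ ╶─┤ │ ╶───┼─╴ │
│ │   │ │     │   │
│ ├─┐ │ └─┐ ╷ ╵ ┌─┤
│ │ │ │   │ │   │ │
│ │ ╵ └─╴ ├─┴─┐ ╵ │
│ │       │   │   │
│ └───┬───┘ ╷ ├─╴ │
│     │     │ │   │
│ ╶─┐ ╵ ╶─┬─┘ │ ╶─┤
│   │     │   │   │
└───┴─────┴───┴───┘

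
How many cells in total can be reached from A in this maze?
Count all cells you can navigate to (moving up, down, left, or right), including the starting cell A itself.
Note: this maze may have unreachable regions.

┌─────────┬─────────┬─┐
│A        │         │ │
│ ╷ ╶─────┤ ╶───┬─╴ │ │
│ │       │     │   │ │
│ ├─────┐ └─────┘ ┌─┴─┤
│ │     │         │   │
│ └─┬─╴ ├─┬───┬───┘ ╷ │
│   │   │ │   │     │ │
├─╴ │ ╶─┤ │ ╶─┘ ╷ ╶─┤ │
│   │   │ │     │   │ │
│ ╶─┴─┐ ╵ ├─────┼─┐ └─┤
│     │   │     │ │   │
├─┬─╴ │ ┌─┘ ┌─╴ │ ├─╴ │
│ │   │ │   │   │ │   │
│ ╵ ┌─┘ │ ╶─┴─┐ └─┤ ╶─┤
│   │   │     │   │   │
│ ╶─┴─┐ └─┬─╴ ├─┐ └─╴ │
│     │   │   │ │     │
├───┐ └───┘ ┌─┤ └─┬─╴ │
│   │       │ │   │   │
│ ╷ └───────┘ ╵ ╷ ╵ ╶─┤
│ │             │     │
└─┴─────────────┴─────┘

Using BFS/flood-fill to find all reachable cells from A:
Maze size: 11 × 11 = 121 total cells
20 cell(s) are walled off and cannot be reached from A.
Reachable cells: 101

Reachable region (· marks reachable cells):

┌─────────┬─────────┬─┐
│A · · · ·│· · · · ·│ │
│ ╷ ╶─────┤ ╶───┬─╴ │ │
│·│· · · ·│· · ·│· ·│ │
│ ├─────┐ └─────┘ ┌─┴─┤
│·│     │· · · · ·│· ·│
│ └─┬─╴ ├─┬───┬───┘ ╷ │
│· ·│   │ │· ·│· · ·│·│
├─╴ │ ╶─┤ │ ╶─┘ ╷ ╶─┤ │
│· ·│   │ │· · ·│· ·│·│
│ ╶─┴─┐ ╵ ├─────┼─┐ └─┤
│· · ·│   │· · ·│ │· ·│
├─┬─╴ │ ┌─┘ ┌─╴ │ ├─╴ │
│·│· ·│ │· ·│· ·│ │· ·│
│ ╵ ┌─┘ │ ╶─┴─┐ └─┤ ╶─┤
│· ·│   │· · ·│· ·│· ·│
│ ╶─┴─┐ └─┬─╴ ├─┐ └─╴ │
│· · ·│   │· ·│·│· · ·│
├───┐ └───┘ ┌─┤ └─┬─╴ │
│· ·│· · · ·│·│· ·│· ·│
│ ╷ └───────┘ ╵ ╷ ╵ ╶─┤
│·│· · · · · · ·│· · ·│
└─┴─────────────┴─────┘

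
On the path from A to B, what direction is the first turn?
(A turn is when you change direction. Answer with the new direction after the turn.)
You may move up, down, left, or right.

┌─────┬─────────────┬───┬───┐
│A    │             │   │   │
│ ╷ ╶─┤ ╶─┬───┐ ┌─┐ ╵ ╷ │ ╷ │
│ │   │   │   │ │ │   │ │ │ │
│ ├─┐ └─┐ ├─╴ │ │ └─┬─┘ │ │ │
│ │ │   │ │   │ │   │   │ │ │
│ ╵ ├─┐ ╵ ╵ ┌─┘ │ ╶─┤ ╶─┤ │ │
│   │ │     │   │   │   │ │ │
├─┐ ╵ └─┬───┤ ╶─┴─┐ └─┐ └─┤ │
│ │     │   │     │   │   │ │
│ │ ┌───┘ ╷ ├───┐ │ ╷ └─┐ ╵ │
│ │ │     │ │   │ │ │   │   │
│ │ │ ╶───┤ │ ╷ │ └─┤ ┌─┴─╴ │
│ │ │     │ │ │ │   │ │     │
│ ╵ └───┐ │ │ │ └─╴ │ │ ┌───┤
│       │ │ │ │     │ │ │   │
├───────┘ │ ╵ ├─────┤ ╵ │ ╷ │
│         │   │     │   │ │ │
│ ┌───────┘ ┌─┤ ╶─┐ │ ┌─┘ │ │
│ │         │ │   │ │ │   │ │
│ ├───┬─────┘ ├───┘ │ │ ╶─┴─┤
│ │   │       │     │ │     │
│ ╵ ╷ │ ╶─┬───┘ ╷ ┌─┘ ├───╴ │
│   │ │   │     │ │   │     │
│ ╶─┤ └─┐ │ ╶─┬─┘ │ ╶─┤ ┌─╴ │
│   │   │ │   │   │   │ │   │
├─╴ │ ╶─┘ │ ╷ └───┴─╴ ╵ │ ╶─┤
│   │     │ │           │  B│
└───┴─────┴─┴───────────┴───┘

Directions: right, down, right, down, right, down, right, up, up, left, up, right, right, right, right, right, right, down, right, up, right, down, down, left, down, right, down, right, down, right, down, left, left, down, down, left, down, down, down, left, down, right, down, right, up, up, right, right, down, left, down, right
First turn direction: down

Solution:

┌─────┬─────────────┬───┬───┐
│A ↓  │↱ → → → → → ↓│↱ ↓│   │
│ ╷ ╶─┤ ╶─┬───┐ ┌─┐ ╵ ╷ │ ╷ │
│ │↳ ↓│↑ ↰│   │ │ │↳ ↑│↓│ │ │
│ ├─┐ └─┐ ├─╴ │ │ └─┬─┘ │ │ │
│ │ │↳ ↓│↑│   │ │   │↓ ↲│ │ │
│ ╵ ├─┐ ╵ ╵ ┌─┘ │ ╶─┤ ╶─┤ │ │
│   │ │↳ ↑  │   │   │↳ ↓│ │ │
├─┐ ╵ └─┬───┤ ╶─┴─┐ └─┐ └─┤ │
│ │     │   │     │   │↳ ↓│ │
│ │ ┌───┘ ╷ ├───┐ │ ╷ └─┐ ╵ │
│ │ │     │ │   │ │ │   │↳ ↓│
│ │ │ ╶───┤ │ ╷ │ └─┤ ┌─┴─╴ │
│ │ │     │ │ │ │   │ │↓ ← ↲│
│ ╵ └───┐ │ │ │ └─╴ │ │ ┌───┤
│       │ │ │ │     │ │↓│   │
├───────┘ │ ╵ ├─────┤ ╵ │ ╷ │
│         │   │     │↓ ↲│ │ │
│ ┌───────┘ ┌─┤ ╶─┐ │ ┌─┘ │ │
│ │         │ │   │ │↓│   │ │
│ ├───┬─────┘ ├───┘ │ │ ╶─┴─┤
│ │   │       │     │↓│     │
│ ╵ ╷ │ ╶─┬───┘ ╷ ┌─┘ ├───╴ │
│   │ │   │     │ │↓ ↲│↱ → ↓│
│ ╶─┤ └─┐ │ ╶─┬─┘ │ ╶─┤ ┌─╴ │
│   │   │ │   │   │↳ ↓│↑│↓ ↲│
├─╴ │ ╶─┘ │ ╷ └───┴─╴ ╵ │ ╶─┤
│   │     │ │        ↳ ↑│↳ B│
└───┴─────┴─┴───────────┴───┘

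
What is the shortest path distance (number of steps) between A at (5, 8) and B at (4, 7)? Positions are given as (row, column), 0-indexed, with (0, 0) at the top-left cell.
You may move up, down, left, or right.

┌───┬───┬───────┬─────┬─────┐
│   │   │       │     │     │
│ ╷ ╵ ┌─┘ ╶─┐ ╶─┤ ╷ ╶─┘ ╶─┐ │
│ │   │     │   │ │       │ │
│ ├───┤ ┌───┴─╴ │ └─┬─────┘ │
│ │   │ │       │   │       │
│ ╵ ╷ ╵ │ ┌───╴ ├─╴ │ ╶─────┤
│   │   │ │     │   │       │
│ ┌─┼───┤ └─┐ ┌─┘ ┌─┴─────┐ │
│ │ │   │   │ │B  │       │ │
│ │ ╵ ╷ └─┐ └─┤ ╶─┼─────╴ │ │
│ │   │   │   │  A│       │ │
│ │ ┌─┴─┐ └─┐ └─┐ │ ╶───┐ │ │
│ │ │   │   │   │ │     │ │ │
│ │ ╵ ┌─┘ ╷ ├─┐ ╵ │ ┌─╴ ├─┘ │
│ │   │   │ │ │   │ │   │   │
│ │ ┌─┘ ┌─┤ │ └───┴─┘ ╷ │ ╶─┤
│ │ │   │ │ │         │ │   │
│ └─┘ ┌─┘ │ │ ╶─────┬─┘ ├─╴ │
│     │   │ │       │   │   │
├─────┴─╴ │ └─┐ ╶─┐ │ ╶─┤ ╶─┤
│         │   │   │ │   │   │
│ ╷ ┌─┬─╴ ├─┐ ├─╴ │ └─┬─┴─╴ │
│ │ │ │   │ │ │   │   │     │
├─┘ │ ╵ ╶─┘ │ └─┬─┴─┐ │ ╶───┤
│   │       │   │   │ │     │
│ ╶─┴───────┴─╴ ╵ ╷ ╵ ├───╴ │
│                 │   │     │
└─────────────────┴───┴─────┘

Finding path from (5, 8) to (4, 7):
Path: (5,8) → (5,7) → (4,7)
Distance: 2 steps

Solution:

┌───┬───┬───────┬─────┬─────┐
│   │   │       │     │     │
│ ╷ ╵ ┌─┘ ╶─┐ ╶─┤ ╷ ╶─┘ ╶─┐ │
│ │   │     │   │ │       │ │
│ ├───┤ ┌───┴─╴ │ └─┬─────┘ │
│ │   │ │       │   │       │
│ ╵ ╷ ╵ │ ┌───╴ ├─╴ │ ╶─────┤
│   │   │ │     │   │       │
│ ┌─┼───┤ └─┐ ┌─┘ ┌─┴─────┐ │
│ │ │   │   │ │B  │       │ │
│ │ ╵ ╷ └─┐ └─┤ ╶─┼─────╴ │ │
│ │   │   │   │↑ A│       │ │
│ │ ┌─┴─┐ └─┐ └─┐ │ ╶───┐ │ │
│ │ │   │   │   │ │     │ │ │
│ │ ╵ ┌─┘ ╷ ├─┐ ╵ │ ┌─╴ ├─┘ │
│ │   │   │ │ │   │ │   │   │
│ │ ┌─┘ ┌─┤ │ └───┴─┘ ╷ │ ╶─┤
│ │ │   │ │ │         │ │   │
│ └─┘ ┌─┘ │ │ ╶─────┬─┘ ├─╴ │
│     │   │ │       │   │   │
├─────┴─╴ │ └─┐ ╶─┐ │ ╶─┤ ╶─┤
│         │   │   │ │   │   │
│ ╷ ┌─┬─╴ ├─┐ ├─╴ │ └─┬─┴─╴ │
│ │ │ │   │ │ │   │   │     │
├─┘ │ ╵ ╶─┘ │ └─┬─┴─┐ │ ╶───┤
│   │       │   │   │ │     │
│ ╶─┴───────┴─╴ ╵ ╷ ╵ ├───╴ │
│                 │   │     │
└─────────────────┴───┴─────┘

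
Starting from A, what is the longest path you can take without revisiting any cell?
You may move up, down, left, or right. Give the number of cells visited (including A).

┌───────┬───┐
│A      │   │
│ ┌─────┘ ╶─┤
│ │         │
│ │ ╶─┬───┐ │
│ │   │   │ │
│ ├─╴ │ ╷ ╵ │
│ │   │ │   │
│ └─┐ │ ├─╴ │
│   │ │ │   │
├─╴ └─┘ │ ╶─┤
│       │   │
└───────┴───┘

Finding longest simple path using DFS:
Start: (0, 0)
Longest path visits 25 cells
Path: A → down → down → down → down → right → down → right → right → up → up → up → right → down → right → up → up → left → left → left → left → down → right → down → down

Solution:

┌───────┬───┐
│A      │   │
│ ┌─────┘ ╶─┤
│↓│↓ ← ← ← ↰│
│ │ ╶─┬───┐ │
│↓│↳ ↓│↱ ↓│↑│
│ ├─╴ │ ╷ ╵ │
│↓│  ↓│↑│↳ ↑│
│ └─┐ │ ├─╴ │
│↳ ↓│B│↑│   │
├─╴ └─┘ │ ╶─┤
│  ↳ → ↑│   │
└───────┴───┘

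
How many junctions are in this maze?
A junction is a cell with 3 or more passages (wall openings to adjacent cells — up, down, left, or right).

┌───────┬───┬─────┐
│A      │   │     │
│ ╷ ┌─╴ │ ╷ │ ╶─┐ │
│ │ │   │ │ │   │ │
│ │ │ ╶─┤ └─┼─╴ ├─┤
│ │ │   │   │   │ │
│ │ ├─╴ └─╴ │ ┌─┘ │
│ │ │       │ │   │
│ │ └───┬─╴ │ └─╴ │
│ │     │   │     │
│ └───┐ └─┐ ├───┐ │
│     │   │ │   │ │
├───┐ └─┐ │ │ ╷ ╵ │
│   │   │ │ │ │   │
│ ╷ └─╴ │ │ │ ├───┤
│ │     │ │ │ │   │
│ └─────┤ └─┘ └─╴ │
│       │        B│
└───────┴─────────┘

Checking each cell for number of passages:

Junctions found (3+ passages):
  (0, 1): 3 passages
  (3, 3): 3 passages
  (3, 5): 3 passages
  (3, 8): 3 passages
  (4, 5): 3 passages
  (4, 8): 3 passages
  (8, 6): 3 passages
Total junctions: 7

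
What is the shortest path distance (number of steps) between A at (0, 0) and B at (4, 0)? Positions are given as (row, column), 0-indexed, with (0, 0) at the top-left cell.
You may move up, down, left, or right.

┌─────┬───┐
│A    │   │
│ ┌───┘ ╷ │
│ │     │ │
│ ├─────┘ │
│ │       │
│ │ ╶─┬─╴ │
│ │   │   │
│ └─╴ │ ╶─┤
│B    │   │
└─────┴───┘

Finding path from (0, 0) to (4, 0):
Path: (0,0) → (1,0) → (2,0) → (3,0) → (4,0)
Distance: 4 steps

Solution:

┌─────┬───┐
│A    │   │
│ ┌───┘ ╷ │
│↓│     │ │
│ ├─────┘ │
│↓│       │
│ │ ╶─┬─╴ │
│↓│   │   │
│ └─╴ │ ╶─┤
│B    │   │
└─────┴───┘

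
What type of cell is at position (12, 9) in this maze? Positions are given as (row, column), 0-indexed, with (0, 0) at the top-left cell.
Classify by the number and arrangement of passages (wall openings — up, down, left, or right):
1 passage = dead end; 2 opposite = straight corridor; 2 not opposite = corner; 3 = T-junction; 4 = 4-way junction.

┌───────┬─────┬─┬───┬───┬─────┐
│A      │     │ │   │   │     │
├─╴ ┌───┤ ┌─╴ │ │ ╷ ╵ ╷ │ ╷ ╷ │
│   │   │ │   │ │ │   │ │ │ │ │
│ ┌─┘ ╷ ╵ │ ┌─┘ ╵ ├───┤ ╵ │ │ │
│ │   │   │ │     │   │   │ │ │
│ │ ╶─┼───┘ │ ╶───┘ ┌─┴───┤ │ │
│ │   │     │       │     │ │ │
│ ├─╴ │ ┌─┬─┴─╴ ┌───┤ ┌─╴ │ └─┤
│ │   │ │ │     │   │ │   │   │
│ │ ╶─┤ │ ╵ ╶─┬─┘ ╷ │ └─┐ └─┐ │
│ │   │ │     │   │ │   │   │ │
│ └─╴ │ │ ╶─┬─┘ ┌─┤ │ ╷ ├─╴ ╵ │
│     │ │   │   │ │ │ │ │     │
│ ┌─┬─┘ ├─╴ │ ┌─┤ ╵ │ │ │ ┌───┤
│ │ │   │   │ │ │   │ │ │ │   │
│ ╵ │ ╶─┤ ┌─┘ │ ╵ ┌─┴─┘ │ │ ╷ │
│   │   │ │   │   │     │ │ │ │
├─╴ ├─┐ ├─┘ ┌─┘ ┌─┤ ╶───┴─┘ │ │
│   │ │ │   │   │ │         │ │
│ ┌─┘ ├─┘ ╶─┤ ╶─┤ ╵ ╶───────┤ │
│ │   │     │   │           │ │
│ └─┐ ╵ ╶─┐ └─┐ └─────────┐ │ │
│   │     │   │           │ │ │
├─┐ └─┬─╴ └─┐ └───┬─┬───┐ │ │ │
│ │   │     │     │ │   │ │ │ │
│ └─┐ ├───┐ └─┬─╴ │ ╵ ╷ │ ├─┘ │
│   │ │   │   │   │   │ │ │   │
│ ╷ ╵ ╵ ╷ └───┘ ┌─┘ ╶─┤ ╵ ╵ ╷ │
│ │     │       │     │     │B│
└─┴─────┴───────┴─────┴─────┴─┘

Checking cell at (12, 9):
Number of passages: 1
Cell type: dead end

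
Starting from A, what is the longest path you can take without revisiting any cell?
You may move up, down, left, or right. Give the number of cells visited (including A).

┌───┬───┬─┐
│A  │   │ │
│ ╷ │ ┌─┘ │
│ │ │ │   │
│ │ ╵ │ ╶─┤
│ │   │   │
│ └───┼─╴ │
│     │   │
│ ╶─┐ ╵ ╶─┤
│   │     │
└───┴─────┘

Finding longest simple path using DFS:
Start: (0, 0)
Longest path visits 15 cells
Path: A → down → down → down → right → right → down → right → up → right → up → left → up → right → up

Solution:

┌───┬───┬─┐
│A  │   │B│
│ ╷ │ ┌─┘ │
│↓│ │ │↱ ↑│
│ │ ╵ │ ╶─┤
│↓│   │↑ ↰│
│ └───┼─╴ │
│↳ → ↓│↱ ↑│
│ ╶─┐ ╵ ╶─┤
│   │↳ ↑  │
└───┴─────┘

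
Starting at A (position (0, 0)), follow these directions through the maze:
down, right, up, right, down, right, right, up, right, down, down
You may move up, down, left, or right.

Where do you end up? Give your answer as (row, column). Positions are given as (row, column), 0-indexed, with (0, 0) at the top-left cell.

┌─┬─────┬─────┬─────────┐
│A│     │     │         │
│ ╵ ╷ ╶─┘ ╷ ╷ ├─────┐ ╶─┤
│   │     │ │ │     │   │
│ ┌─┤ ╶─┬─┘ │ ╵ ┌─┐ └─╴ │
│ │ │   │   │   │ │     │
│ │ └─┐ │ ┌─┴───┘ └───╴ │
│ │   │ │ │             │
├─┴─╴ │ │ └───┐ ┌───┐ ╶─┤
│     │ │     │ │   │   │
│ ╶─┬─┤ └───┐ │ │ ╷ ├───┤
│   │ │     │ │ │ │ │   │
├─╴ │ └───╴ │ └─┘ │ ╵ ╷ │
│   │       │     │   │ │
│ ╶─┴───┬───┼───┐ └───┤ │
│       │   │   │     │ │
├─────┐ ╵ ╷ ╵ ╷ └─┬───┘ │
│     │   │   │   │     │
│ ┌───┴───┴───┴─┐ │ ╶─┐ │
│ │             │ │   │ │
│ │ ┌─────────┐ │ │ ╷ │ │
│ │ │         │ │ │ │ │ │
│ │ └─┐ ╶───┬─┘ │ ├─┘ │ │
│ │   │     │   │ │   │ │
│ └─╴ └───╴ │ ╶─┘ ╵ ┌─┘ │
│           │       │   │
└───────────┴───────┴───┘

Following directions step by step:
Start: (0, 0)
  down: (0, 0) → (1, 0)
  right: (1, 0) → (1, 1)
  up: (1, 1) → (0, 1)
  right: (0, 1) → (0, 2)
  down: (0, 2) → (1, 2)
  right: (1, 2) → (1, 3)
  right: (1, 3) → (1, 4)
  up: (1, 4) → (0, 4)
  right: (0, 4) → (0, 5)
  down: (0, 5) → (1, 5)
  down: (1, 5) → (2, 5)
Final position: (2, 5)

Path taken:

┌─┬─────┬─────┬─────────┐
│A│↱ ↓  │↱ ↓  │         │
│ ╵ ╷ ╶─┘ ╷ ╷ ├─────┐ ╶─┤
│↳ ↑│↳ → ↑│↓│ │     │   │
│ ┌─┤ ╶─┬─┘ │ ╵ ┌─┐ └─╴ │
│ │ │   │  B│   │ │     │
│ │ └─┐ │ ┌─┴───┘ └───╴ │
│ │   │ │ │             │
├─┴─╴ │ │ └───┐ ┌───┐ ╶─┤
│     │ │     │ │   │   │
│ ╶─┬─┤ └───┐ │ │ ╷ ├───┤
│   │ │     │ │ │ │ │   │
├─╴ │ └───╴ │ └─┘ │ ╵ ╷ │
│   │       │     │   │ │
│ ╶─┴───┬───┼───┐ └───┤ │
│       │   │   │     │ │
├─────┐ ╵ ╷ ╵ ╷ └─┬───┘ │
│     │   │   │   │     │
│ ┌───┴───┴───┴─┐ │ ╶─┐ │
│ │             │ │   │ │
│ │ ┌─────────┐ │ │ ╷ │ │
│ │ │         │ │ │ │ │ │
│ │ └─┐ ╶───┬─┘ │ ├─┘ │ │
│ │   │     │   │ │   │ │
│ └─╴ └───╴ │ ╶─┘ ╵ ┌─┘ │
│           │       │   │
└───────────┴───────┴───┘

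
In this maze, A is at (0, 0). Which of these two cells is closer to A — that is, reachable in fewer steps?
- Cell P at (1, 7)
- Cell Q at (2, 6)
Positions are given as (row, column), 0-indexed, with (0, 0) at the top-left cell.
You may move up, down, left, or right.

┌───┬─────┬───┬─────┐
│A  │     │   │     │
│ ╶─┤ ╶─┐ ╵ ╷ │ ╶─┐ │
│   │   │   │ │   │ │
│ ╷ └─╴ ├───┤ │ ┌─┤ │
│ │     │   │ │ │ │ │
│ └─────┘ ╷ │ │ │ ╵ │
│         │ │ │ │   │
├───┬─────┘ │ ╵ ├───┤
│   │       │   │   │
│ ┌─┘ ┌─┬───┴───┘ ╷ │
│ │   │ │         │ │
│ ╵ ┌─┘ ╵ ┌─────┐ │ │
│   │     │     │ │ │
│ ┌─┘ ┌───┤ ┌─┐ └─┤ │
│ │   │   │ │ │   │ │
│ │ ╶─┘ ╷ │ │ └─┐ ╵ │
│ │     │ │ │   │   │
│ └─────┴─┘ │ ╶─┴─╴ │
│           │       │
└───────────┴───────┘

Shortest path A → P at (1, 7): 22 steps
Shortest path A → Q at (2, 6): 16 steps

Q is closer (16 steps vs 22 steps).

Path to P:

┌───┬─────┬───┬─────┐
│A  │↱ → ↓│↱ ↓│     │
│ ╶─┤ ╶─┐ ╵ ╷ │ ╶─┐ │
│↳ ↓│↑ ↰│↳ ↑│↓│P  │ │
│ ╷ └─╴ ├───┤ │ ┌─┤ │
│ │↳ → ↑│   │↓│↑│ │ │
│ └─────┘ ╷ │ │ │ ╵ │
│         │ │↓│↑│   │
├───┬─────┘ │ ╵ ├───┤
│   │       │↳ ↑│   │
│ ┌─┘ ┌─┬───┴───┘ ╷ │
│ │   │ │         │ │
│ ╵ ┌─┘ ╵ ┌─────┐ │ │
│   │     │     │ │ │
│ ┌─┘ ┌───┤ ┌─┐ └─┤ │
│ │   │   │ │ │   │ │
│ │ ╶─┘ ╷ │ │ └─┐ ╵ │
│ │     │ │ │   │   │
│ └─────┴─┘ │ ╶─┴─╴ │
│           │       │
└───────────┴───────┘

Path to Q:

┌───┬─────┬───┬─────┐
│A  │↱ → ↓│↱ ↓│     │
│ ╶─┤ ╶─┐ ╵ ╷ │ ╶─┐ │
│↳ ↓│↑ ↰│↳ ↑│↓│   │ │
│ ╷ └─╴ ├───┤ │ ┌─┤ │
│ │↳ → ↑│   │Q│ │ │ │
│ └─────┘ ╷ │ │ │ ╵ │
│         │ │ │ │   │
├───┬─────┘ │ ╵ ├───┤
│   │       │   │   │
│ ┌─┘ ┌─┬───┴───┘ ╷ │
│ │   │ │         │ │
│ ╵ ┌─┘ ╵ ┌─────┐ │ │
│   │     │     │ │ │
│ ┌─┘ ┌───┤ ┌─┐ └─┤ │
│ │   │   │ │ │   │ │
│ │ ╶─┘ ╷ │ │ └─┐ ╵ │
│ │     │ │ │   │   │
│ └─────┴─┘ │ ╶─┴─╴ │
│           │       │
└───────────┴───────┘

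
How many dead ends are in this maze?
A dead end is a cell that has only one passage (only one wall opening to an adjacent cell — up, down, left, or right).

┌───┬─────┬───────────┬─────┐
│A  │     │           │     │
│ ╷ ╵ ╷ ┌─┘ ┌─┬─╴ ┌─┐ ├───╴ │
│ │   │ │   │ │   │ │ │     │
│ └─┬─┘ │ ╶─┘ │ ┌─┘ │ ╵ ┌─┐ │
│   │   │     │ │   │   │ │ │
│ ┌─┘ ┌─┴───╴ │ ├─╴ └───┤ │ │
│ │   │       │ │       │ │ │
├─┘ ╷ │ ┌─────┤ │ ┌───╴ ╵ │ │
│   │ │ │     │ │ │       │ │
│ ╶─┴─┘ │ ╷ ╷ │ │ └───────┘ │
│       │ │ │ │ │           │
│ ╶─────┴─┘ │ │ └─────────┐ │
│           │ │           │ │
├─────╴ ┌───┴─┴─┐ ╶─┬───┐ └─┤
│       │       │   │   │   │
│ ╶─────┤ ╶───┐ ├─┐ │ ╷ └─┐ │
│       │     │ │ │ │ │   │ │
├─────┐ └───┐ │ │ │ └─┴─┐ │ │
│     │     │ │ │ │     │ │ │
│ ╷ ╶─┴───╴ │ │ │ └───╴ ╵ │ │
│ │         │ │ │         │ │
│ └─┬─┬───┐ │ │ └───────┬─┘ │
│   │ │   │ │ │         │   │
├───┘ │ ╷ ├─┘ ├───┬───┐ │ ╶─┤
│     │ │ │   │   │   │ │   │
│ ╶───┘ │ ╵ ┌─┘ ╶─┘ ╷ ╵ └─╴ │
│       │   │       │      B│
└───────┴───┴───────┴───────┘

Checking each cell for number of passages:

Dead ends found at positions:
  (0, 4)
  (0, 11)
  (1, 6)
  (1, 9)
  (2, 1)
  (2, 8)
  (2, 12)
  (3, 0)
  (4, 2)
  (4, 9)
  (5, 4)
  (6, 6)
  (6, 13)
  (8, 8)
  (8, 10)
  (9, 2)
  (11, 1)
  (11, 2)
  (11, 5)
  (12, 8)
  (13, 6)
Total dead ends: 21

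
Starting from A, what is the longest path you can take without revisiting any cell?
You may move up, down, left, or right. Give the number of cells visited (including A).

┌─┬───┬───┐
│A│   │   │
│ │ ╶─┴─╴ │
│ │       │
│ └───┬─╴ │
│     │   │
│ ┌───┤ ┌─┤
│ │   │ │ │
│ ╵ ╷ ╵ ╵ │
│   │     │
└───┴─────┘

Finding longest simple path using DFS:
Start: (0, 0)
Longest path visits 19 cells
Path: A → down → down → down → down → right → up → right → down → right → up → up → right → up → left → left → left → up → right

Solution:

┌─┬───┬───┐
│A│↱ B│   │
│ │ ╶─┴─╴ │
│↓│↑ ← ← ↰│
│ └───┬─╴ │
│↓    │↱ ↑│
│ ┌───┤ ┌─┤
│↓│↱ ↓│↑│ │
│ ╵ ╷ ╵ ╵ │
│↳ ↑│↳ ↑  │
└───┴─────┘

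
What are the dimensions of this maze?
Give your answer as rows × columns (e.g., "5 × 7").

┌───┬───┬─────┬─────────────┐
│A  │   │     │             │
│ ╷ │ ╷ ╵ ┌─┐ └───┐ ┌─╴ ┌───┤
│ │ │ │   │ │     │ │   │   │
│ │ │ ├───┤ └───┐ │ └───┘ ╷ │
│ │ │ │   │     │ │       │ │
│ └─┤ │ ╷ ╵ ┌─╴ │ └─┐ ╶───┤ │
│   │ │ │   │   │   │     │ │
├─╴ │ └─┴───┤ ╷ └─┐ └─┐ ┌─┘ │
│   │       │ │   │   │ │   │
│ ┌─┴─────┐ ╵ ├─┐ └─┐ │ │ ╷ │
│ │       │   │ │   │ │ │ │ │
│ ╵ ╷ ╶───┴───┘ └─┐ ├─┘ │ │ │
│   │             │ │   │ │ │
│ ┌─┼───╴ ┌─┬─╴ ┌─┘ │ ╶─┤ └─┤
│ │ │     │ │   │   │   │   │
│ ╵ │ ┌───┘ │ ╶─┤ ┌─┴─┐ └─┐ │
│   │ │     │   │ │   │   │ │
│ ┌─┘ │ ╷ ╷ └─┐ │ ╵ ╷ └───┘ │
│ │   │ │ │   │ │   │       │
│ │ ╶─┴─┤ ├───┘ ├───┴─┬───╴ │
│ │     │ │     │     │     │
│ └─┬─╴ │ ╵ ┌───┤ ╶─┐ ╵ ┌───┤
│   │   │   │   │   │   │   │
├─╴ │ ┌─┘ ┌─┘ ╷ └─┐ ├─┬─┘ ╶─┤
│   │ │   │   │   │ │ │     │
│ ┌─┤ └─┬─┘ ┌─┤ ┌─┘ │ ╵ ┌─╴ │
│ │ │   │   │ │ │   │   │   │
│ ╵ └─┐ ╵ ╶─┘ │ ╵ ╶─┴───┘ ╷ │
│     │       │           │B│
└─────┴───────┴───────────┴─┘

Counting the maze dimensions:
Rows (vertical): 15
Columns (horizontal): 14
Dimensions: 15 × 14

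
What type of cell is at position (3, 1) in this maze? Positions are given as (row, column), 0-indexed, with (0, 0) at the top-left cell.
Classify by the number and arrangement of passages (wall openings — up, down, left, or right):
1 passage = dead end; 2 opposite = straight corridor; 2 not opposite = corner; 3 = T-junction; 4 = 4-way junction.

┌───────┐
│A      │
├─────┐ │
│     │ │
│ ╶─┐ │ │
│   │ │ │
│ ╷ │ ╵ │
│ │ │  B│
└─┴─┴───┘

Checking cell at (3, 1):
Number of passages: 1
Cell type: dead end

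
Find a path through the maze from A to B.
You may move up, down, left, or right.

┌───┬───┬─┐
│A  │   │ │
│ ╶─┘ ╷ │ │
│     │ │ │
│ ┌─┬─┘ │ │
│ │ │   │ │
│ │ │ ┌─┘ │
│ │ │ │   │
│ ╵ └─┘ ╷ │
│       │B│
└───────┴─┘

Finding the shortest path through the maze:
Path length: 10 steps
Directions: down → down → down → down → right → right → right → up → right → down

Solution:

┌───┬───┬─┐
│A  │   │ │
│ ╶─┘ ╷ │ │
│↓    │ │ │
│ ┌─┬─┘ │ │
│↓│ │   │ │
│ │ │ ┌─┘ │
│↓│ │ │↱ ↓│
│ ╵ └─┘ ╷ │
│↳ → → ↑│B│
└───────┴─┘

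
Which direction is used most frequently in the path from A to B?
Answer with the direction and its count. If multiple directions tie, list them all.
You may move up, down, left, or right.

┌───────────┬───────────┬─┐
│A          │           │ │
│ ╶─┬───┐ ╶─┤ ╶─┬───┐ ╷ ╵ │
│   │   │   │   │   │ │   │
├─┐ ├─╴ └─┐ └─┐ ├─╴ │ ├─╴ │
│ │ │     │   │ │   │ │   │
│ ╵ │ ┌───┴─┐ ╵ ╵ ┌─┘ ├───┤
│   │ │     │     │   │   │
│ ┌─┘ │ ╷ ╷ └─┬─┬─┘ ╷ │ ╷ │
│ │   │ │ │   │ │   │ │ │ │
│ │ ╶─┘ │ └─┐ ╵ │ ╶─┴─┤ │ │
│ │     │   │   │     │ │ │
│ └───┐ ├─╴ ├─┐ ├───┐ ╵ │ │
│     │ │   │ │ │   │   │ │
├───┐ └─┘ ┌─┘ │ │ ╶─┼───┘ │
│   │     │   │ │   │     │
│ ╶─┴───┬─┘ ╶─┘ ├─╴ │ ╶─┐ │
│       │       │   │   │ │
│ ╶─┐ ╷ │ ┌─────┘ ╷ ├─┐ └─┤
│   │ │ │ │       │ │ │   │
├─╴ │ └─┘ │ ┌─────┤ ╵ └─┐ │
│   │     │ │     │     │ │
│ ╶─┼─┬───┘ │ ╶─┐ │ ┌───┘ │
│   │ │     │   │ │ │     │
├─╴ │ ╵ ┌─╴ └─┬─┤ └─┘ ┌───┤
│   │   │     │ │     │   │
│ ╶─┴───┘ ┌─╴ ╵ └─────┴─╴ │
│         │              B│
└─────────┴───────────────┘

Directions: down, right, down, down, left, down, down, down, right, right, down, right, right, up, right, up, left, up, up, right, down, right, down, right, down, down, down, left, left, left, down, down, left, left, up, up, left, left, down, right, down, left, down, right, down, left, down, right, right, right, right, up, right, right, down, right, right, right, right, right, right
Counts: {'down': 20, 'right': 23, 'left': 11, 'up': 7}
Most common: right (23 times)

Solution:

┌───────────┬───────────┬─┐
│A          │           │ │
│ ╶─┬───┐ ╶─┤ ╶─┬───┐ ╷ ╵ │
│↳ ↓│   │   │   │   │ │   │
├─┐ ├─╴ └─┐ └─┐ ├─╴ │ ├─╴ │
│ │↓│     │   │ │   │ │   │
│ ╵ │ ┌───┴─┐ ╵ ╵ ┌─┘ ├───┤
│↓ ↲│ │  ↱ ↓│     │   │   │
│ ┌─┘ │ ╷ ╷ └─┬─┬─┘ ╷ │ ╷ │
│↓│   │ │↑│↳ ↓│ │   │ │ │ │
│ │ ╶─┘ │ └─┐ ╵ │ ╶─┴─┤ │ │
│↓│     │↑ ↰│↳ ↓│     │ │ │
│ └───┐ ├─╴ ├─┐ ├───┐ ╵ │ │
│↳ → ↓│ │↱ ↑│ │↓│   │   │ │
├───┐ └─┘ ┌─┘ │ │ ╶─┼───┘ │
│   │↳ → ↑│   │↓│   │     │
│ ╶─┴───┬─┘ ╶─┘ ├─╴ │ ╶─┐ │
│↓ ← ↰  │↓ ← ← ↲│   │   │ │
│ ╶─┐ ╷ │ ┌─────┘ ╷ ├─┐ └─┤
│↳ ↓│↑│ │↓│       │ │ │   │
├─╴ │ └─┘ │ ┌─────┤ ╵ └─┐ │
│↓ ↲│↑ ← ↲│ │     │     │ │
│ ╶─┼─┬───┘ │ ╶─┐ │ ┌───┘ │
│↳ ↓│ │     │   │ │ │     │
├─╴ │ ╵ ┌─╴ └─┬─┤ └─┘ ┌───┤
│↓ ↲│   │↱ → ↓│ │     │   │
│ ╶─┴───┘ ┌─╴ ╵ └─────┴─╴ │
│↳ → → → ↑│  ↳ → → → → → B│
└─────────┴───────────────┘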